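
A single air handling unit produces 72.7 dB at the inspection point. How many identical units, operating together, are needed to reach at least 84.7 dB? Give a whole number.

16

Need L₁ + 10·log₁₀ N ≥ 84.7, i.e. log₁₀ N ≥ 1.20.
N ≥ 10^(12.0/10) = 15.849, so N = 16.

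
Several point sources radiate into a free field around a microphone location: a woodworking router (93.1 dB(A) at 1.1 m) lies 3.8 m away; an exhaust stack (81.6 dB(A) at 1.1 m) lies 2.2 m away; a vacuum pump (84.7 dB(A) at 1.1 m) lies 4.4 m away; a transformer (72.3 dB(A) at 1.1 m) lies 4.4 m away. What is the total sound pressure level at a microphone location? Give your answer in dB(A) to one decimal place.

83.6 dB(A)

Propagate each source to the receiver with L = L_ref − 20·log₁₀(r/r_ref), then add intensities.
woodworking router: 93.1 − 20·log₁₀(3.8/1.1) = 93.1 − 10.77 = 82.33 dB(A).
exhaust stack: 81.6 − 20·log₁₀(2.2/1.1) = 81.6 − 6.02 = 75.58 dB(A).
vacuum pump: 84.7 − 20·log₁₀(4.4/1.1) = 84.7 − 12.04 = 72.66 dB(A).
transformer: 72.3 − 20·log₁₀(4.4/1.1) = 72.3 − 12.04 = 60.26 dB(A).
Σ 10^(L/10) = 2.267e+08 → L_total = 10·log₁₀(2.267e+08) = 83.56 dB(A).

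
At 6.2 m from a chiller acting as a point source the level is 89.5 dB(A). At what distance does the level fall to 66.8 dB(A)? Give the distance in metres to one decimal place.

84.6 m

The 22.7 dB drop corresponds to a distance ratio of 10^(22.7/20) for a point source.
r₂ = 6.2·10^((89.5−66.8)/20) = 6.2·10^(22.7/20) = 84.60 m.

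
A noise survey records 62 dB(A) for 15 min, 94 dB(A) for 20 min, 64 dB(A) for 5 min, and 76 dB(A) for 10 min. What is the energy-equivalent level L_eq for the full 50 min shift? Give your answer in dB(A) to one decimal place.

L_eq = 10·log₁₀[(1/T)·Σ tᵢ·10^(Lᵢ/10)] with T = 50 min.
Σ tᵢ·10^(Lᵢ/10) = 15·10^(62/10) + 20·10^(94/10) + 5·10^(64/10) + 10·10^(76/10) = 5.067e+10.
L_eq = 10·log₁₀(5.067e+10/50) = 90.06 dB(A).

90.1 dB(A)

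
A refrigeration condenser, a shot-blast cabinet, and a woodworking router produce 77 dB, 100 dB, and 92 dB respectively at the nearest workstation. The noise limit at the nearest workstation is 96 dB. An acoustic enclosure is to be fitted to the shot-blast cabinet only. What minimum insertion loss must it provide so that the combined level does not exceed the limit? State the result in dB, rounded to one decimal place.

Everything except the shot-blast cabinet sums to 10^(77/10) + 10^(92/10) = 1.635e+09 in linear terms, 92.14 dB.
The limit corresponds to 10^(96/10) = 3.981e+09; subtracting the fixed part leaves 2.346e+09 for the shot-blast cabinet, i.e. 93.70 dB.
So the shot-blast cabinet must be reduced from 100 to 93.70 dB: IL = 6.30 dB.

6.3 dB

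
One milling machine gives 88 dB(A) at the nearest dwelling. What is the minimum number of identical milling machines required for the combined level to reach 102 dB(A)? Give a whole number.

N identical sources give L₁ + 10·log₁₀ N, so require 10·log₁₀ N ≥ 102 − 88 = 14.0 dB.
N ≥ 10^(14.0/10) = 25.119, so N = 26.

26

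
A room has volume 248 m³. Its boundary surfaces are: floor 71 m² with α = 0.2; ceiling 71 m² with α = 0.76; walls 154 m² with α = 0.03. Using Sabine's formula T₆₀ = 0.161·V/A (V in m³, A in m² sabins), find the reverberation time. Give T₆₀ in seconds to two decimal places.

0.55 s

Summing Sᵢαᵢ: 71·0.2 + 71·0.76 + 154·0.03 = 72.78 m².
T₆₀ = 0.161 × 248 / 72.78 = 0.549 s.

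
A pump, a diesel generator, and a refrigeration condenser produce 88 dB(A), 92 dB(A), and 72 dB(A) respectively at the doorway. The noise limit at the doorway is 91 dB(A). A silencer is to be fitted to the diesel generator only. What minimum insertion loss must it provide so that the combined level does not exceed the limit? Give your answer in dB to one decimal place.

Everything except the diesel generator sums to 10^(88/10) + 10^(72/10) = 6.468e+08 in linear terms, 88.11 dB(A).
To meet 91 dB(A) overall, the treated diesel generator may contribute at most 10^(91/10) − 6.468e+08 = 6.121e+08, i.e. 87.87 dB(A).
Required insertion loss = 92 − 87.87 = 4.13 dB.

4.1 dB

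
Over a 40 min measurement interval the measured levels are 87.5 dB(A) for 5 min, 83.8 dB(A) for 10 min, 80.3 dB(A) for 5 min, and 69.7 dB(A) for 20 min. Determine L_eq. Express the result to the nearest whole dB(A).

L_eq = 10·log₁₀[(1/T)·Σ tᵢ·10^(Lᵢ/10)] with T = 40 min.
Σ tᵢ·10^(Lᵢ/10) = 5·10^(87.5/10) + 10·10^(83.8/10) + 5·10^(80.3/10) + 20·10^(69.7/10) = 5.933e+09.
L_eq = 10·log₁₀(5.933e+09/40) = 81.71 dB(A).

82 dB(A)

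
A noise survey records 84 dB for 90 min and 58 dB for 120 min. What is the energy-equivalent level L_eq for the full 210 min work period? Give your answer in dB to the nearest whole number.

The energy average is taken in the linear domain: L_eq = 10·log₁₀[(Σ tᵢ·10^(Lᵢ/10))/T], T = 210 min.
Σ tᵢ·10^(Lᵢ/10) = 90·10^(84/10) + 120·10^(58/10) = 2.268e+10.
L_eq = 10·log₁₀(2.268e+10/210) = 80.33 dB.

80 dB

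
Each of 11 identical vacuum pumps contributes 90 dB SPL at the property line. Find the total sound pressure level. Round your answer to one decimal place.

100.4 dB SPL

L_total = L₁ + 10·log₁₀ N for N identical incoherent sources.
L_total = 90 + 10·log₁₀(11) = 90 + 10.414 = 100.41 dB SPL.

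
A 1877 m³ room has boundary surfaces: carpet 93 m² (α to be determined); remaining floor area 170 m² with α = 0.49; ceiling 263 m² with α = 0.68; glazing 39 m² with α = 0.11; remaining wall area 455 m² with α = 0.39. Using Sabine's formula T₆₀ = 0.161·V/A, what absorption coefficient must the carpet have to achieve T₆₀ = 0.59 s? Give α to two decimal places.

From T₆₀ = 0.161·V/A, the target T₆₀ = 0.59 s needs A = 0.161·1877/0.59 = 512.20 m².
Absorption from the other surfaces = 170·0.49 + 263·0.68 + 39·0.11 + 455·0.39 = 443.88 m², so the carpet must supply 68.32 m² over 93 m².
α = 68.32/93 = 0.735.

0.73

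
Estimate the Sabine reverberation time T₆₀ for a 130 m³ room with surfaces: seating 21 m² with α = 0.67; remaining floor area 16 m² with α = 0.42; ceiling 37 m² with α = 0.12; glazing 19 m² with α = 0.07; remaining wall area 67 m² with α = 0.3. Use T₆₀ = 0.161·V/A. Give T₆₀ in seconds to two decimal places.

0.45 s

Summing Sᵢαᵢ: 21·0.67 + 16·0.42 + 37·0.12 + 19·0.07 + 67·0.3 = 46.66 m².
T₆₀ = 0.161·V/A = 0.161·130/46.66 = 0.449 s.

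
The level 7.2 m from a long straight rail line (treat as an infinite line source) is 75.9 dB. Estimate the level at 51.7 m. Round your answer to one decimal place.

67.3 dB

Cylindrical spreading from a line source gives a 10·log₁₀(r₂/r₁) drop.
L₂ = 75.9 − 10·log₁₀(51.7/7.2) = 75.9 − 8.562 = 67.34 dB.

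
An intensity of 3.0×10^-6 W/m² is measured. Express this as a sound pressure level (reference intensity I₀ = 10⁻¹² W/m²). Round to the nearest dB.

65 dB

L = 10·log₁₀(I/I₀) = 10·log₁₀(3.0×10^-6/10⁻¹²) = 10·log₁₀(3.0×10^6).
L = 10·(0.4771 + 6) = 64.77 dB.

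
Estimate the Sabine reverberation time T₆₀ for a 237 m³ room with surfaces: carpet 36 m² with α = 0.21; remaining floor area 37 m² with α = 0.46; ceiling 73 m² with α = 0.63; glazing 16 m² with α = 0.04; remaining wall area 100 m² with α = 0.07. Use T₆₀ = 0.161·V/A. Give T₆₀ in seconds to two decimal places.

0.49 s

Total absorption A = 36·0.21 + 37·0.46 + 73·0.63 + 16·0.04 + 100·0.07 = 78.21 m² sabins.
T₆₀ = 0.161 × 237 / 78.21 = 0.488 s.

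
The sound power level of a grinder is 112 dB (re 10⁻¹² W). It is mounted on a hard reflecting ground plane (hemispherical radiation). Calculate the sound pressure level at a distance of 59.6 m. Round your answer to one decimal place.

68.5 dB

The power spreads over a hemisphere of area 2π·r², so L_p = L_w − 10·log₁₀(2π·r²).
2π·r² = 2.232e+04 m², 10·log₁₀ of that is 43.487 dB.
L_p = 112 − 43.487 = 68.51 dB.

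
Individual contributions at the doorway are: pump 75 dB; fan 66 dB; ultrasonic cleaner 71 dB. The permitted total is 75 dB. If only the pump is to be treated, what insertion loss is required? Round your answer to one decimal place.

Fixed contribution from the other sources: Σ 10^(L/10) = 10^(66/10) + 10^(71/10) = 1.657e+07 (72.19 dB).
The limit corresponds to 10^(75/10) = 3.162e+07; subtracting the fixed part leaves 1.505e+07 for the pump, i.e. 71.78 dB.
Required insertion loss = 75 − 71.78 = 3.22 dB.

3.2 dB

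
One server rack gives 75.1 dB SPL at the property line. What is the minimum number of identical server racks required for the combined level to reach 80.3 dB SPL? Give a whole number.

The shortfall is 80.3 − 75.1 = 5.2 dB, and N units add 10·log₁₀ N, so need 10·log₁₀ N ≥ 5.2.
N ≥ 10^(5.2/10) = 3.311, so N = 4.

4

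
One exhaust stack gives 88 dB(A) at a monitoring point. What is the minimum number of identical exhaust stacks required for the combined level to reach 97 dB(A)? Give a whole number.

8

The shortfall is 97 − 88 = 9.0 dB, and N units add 10·log₁₀ N, so need 10·log₁₀ N ≥ 9.0.
N ≥ 10^(9.0/10) = 7.943, so N = 8.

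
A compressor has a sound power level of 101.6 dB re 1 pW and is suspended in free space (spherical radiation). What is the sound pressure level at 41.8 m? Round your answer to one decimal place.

58.2 dB

The power spreads over a sphere of area 4π·r², so L_p = L_w − 10·log₁₀(4π·r²).
4π·r² = 2.196e+04 m², 10·log₁₀ of that is 43.416 dB.
L_p = 101.6 − 43.416 = 58.18 dB.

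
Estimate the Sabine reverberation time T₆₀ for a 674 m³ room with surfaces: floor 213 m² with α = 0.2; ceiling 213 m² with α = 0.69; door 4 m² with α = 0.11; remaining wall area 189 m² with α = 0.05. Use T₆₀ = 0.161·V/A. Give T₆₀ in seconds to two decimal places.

A = Σ Sᵢαᵢ = 213·0.2 + 213·0.69 + 4·0.11 + 189·0.05 = 199.46 m².
T₆₀ = 0.161·V/A = 0.161·674/199.46 = 0.544 s.

0.54 s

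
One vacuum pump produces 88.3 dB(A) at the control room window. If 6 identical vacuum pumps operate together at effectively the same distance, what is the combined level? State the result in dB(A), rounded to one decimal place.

N identical incoherent sources raise the level by 10·log₁₀ N.
L_total = 88.3 + 10·log₁₀(6) = 88.3 + 7.782 = 96.08 dB(A).

96.1 dB(A)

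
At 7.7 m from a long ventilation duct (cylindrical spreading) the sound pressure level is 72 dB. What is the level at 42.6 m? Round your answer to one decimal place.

Cylindrical spreading from a line source gives a 10·log₁₀(r₂/r₁) drop.
L₂ = 72 − 10·log₁₀(42.6/7.7) = 72 − 7.429 = 64.57 dB.

64.6 dB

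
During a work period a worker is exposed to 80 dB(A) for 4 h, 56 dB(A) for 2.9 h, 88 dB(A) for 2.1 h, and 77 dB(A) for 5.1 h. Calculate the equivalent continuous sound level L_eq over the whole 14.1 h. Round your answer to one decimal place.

81.5 dB(A)

The energy average is taken in the linear domain: L_eq = 10·log₁₀[(Σ tᵢ·10^(Lᵢ/10))/T], T = 14.1 h.
Σ tᵢ·10^(Lᵢ/10) = 4·10^(80/10) + 2.9·10^(56/10) + 2.1·10^(88/10) + 5.1·10^(77/10) = 1.982e+09.
L_eq = 10·log₁₀(1.982e+09/14.1) = 81.48 dB(A).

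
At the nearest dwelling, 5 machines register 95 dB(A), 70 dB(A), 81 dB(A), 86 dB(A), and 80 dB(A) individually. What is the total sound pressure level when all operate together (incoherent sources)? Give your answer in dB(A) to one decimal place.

95.8 dB(A)

Incoherent sources combine by intensity addition: L_total = 10·log₁₀(Σ 10^(L_i/10)).
Σ 10^(L/10) = 10^(95/10) + 10^(70/10) + 10^(81/10) + 10^(86/10) + 10^(80/10) = 3.796e+09.
L_total = 10·log₁₀(3.796e+09) = 95.79 dB(A).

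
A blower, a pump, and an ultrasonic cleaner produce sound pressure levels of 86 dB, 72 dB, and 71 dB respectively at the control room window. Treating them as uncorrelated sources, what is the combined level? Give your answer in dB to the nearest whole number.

For uncorrelated sources the intensities add, so convert each level to linear form, sum, and take 10·log₁₀ of the total.
Σ 10^(L/10) = 10^(86/10) + 10^(72/10) + 10^(71/10) = 4.265e+08.
L_total = 10·log₁₀(4.265e+08) = 86.30 dB.

86 dB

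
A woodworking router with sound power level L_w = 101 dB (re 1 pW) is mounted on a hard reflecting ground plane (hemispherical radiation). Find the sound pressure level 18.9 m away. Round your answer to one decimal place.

67.5 dB

Free-field hemispherical radiation: L_p = L_w − 10·log₁₀(2π·r²), r = 18.9 m.
2π·r² = 2244 m², 10·log₁₀ of that is 33.511 dB.
L_p = 101 − 33.511 = 67.49 dB.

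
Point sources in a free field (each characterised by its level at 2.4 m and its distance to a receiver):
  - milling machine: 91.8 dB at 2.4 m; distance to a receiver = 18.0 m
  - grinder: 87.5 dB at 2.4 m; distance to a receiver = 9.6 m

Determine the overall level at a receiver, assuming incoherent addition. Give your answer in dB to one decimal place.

Propagate each source to the receiver with L = L_ref − 20·log₁₀(r/r_ref), then add intensities.
milling machine: 91.8 − 20·log₁₀(18.0/2.4) = 91.8 − 17.50 = 74.30 dB.
grinder: 87.5 − 20·log₁₀(9.6/2.4) = 87.5 − 12.04 = 75.46 dB.
Σ 10^(L/10) = 6.205e+07 → L_total = 10·log₁₀(6.205e+07) = 77.93 dB.

77.9 dB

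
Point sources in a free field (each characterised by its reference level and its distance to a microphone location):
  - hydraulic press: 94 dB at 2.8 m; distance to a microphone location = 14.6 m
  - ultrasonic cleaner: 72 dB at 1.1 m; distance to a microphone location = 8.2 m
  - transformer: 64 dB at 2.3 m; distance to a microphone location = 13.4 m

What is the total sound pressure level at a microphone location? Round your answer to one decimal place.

Apply inverse-square spreading to bring every level to the receiver, then sum 10^(L/10).
hydraulic press: 94 − 20·log₁₀(14.6/2.8) = 94 − 14.34 = 79.66 dB.
ultrasonic cleaner: 72 − 20·log₁₀(8.2/1.1) = 72 − 17.45 = 54.55 dB.
transformer: 64 − 20·log₁₀(13.4/2.3) = 64 − 15.31 = 48.69 dB.
Σ 10^(L/10) = 9.275e+07 → L_total = 10·log₁₀(9.275e+07) = 79.67 dB.

79.7 dB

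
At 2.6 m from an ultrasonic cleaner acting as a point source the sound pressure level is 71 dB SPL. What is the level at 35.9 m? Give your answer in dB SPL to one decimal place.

For a point source, L₂ = L₁ − 20·log₁₀(r₂/r₁).
L₂ = 71 − 20·log₁₀(35.9/2.6) = 71 − 22.802 = 48.20 dB SPL.

48.2 dB SPL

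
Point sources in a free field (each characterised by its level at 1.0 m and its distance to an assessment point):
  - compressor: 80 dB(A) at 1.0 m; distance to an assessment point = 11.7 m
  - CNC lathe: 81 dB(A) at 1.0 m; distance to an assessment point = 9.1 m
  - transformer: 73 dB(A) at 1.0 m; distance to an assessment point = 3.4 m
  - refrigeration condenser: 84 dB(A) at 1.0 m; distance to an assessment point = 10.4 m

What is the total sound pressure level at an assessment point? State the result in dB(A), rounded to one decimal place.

68.0 dB(A)

Propagate each source to the receiver with L = L_ref − 20·log₁₀(r/r_ref), then add intensities.
compressor: 80 − 20·log₁₀(11.7/1.0) = 80 − 21.36 = 58.64 dB(A).
CNC lathe: 81 − 20·log₁₀(9.1/1.0) = 81 − 19.18 = 61.82 dB(A).
transformer: 73 − 20·log₁₀(3.4/1.0) = 73 − 10.63 = 62.37 dB(A).
refrigeration condenser: 84 − 20·log₁₀(10.4/1.0) = 84 − 20.34 = 63.66 dB(A).
Σ 10^(L/10) = 6.299e+06 → L_total = 10·log₁₀(6.299e+06) = 67.99 dB(A).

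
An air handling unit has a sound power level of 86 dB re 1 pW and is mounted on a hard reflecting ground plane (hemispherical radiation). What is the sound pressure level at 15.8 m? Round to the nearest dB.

54 dB

L_p = L_w − 10·log₁₀(2π·r²) with r = 15.8 m.
2π·r² = 1569 m², 10·log₁₀ of that is 31.955 dB.
L_p = 86 − 31.955 = 54.05 dB.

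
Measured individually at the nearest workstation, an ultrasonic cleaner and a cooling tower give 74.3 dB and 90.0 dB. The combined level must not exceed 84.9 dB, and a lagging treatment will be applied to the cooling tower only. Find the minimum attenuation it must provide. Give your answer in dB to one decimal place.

Fixed contribution from the other source: Σ 10^(L/10) = 10^(74.3/10) = 2.692e+07 (74.30 dB).
The limit corresponds to 10^(84.9/10) = 3.090e+08; subtracting the fixed part leaves 2.821e+08 for the cooling tower, i.e. 84.50 dB.
Required insertion loss = 90.0 − 84.50 = 5.50 dB.

5.5 dB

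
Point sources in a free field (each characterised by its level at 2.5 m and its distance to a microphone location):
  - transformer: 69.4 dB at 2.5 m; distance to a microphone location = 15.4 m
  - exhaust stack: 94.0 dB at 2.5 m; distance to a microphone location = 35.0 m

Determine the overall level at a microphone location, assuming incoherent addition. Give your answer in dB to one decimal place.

71.2 dB

First find each source's level at the receiver (point-source: −20·log₁₀(r/r_ref)), then combine on an intensity basis.
transformer: 69.4 − 20·log₁₀(15.4/2.5) = 69.4 − 15.79 = 53.61 dB.
exhaust stack: 94.0 − 20·log₁₀(35.0/2.5) = 94.0 − 22.92 = 71.08 dB.
Σ 10^(L/10) = 1.305e+07 → L_total = 10·log₁₀(1.305e+07) = 71.15 dB.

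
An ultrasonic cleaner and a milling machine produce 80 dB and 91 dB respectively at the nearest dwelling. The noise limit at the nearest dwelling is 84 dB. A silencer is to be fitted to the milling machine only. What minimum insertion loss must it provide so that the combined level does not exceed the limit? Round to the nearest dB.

9 dB

Fixed contribution from the other source: Σ 10^(L/10) = 10^(80/10) = 1.000e+08 (80.00 dB).
The limit corresponds to 10^(84/10) = 2.512e+08; subtracting the fixed part leaves 1.512e+08 for the milling machine, i.e. 81.80 dB.
Required insertion loss = 91 − 81.80 = 9.20 dB.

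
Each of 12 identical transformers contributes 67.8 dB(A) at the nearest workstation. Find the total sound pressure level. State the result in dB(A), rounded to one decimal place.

With 12 equal, uncorrelated contributions the intensity is 12× that of one unit, giving a rise of 10·log₁₀ 12.
L_total = 67.8 + 10·log₁₀(12) = 67.8 + 10.792 = 78.59 dB(A).

78.6 dB(A)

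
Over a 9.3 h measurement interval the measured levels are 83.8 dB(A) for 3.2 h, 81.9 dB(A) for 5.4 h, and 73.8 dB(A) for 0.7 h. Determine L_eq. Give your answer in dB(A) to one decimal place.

82.4 dB(A)

L_eq = 10·log₁₀[(1/T)·Σ tᵢ·10^(Lᵢ/10)] with T = 9.3 h.
Σ tᵢ·10^(Lᵢ/10) = 3.2·10^(83.8/10) + 5.4·10^(81.9/10) + 0.7·10^(73.8/10) = 1.621e+09.
L_eq = 10·log₁₀(1.621e+09/9.3) = 82.41 dB(A).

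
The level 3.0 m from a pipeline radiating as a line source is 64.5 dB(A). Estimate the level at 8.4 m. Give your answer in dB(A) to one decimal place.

For a line source, L₂ = L₁ − 10·log₁₀(r₂/r₁).
L₂ = 64.5 − 10·log₁₀(8.4/3.0) = 64.5 − 4.472 = 60.03 dB(A).

60.0 dB(A)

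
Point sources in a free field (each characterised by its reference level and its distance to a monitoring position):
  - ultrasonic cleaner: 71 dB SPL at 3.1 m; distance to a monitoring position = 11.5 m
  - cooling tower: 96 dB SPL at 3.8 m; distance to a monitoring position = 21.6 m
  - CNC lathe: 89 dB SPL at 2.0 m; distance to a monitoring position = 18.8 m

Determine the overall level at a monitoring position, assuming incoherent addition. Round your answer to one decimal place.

Apply inverse-square spreading to bring every level to the receiver, then sum 10^(L/10).
ultrasonic cleaner: 71 − 20·log₁₀(11.5/3.1) = 71 − 11.39 = 59.61 dB SPL.
cooling tower: 96 − 20·log₁₀(21.6/3.8) = 96 − 15.09 = 80.91 dB SPL.
CNC lathe: 89 − 20·log₁₀(18.8/2.0) = 89 − 19.46 = 69.54 dB SPL.
Σ 10^(L/10) = 1.331e+08 → L_total = 10·log₁₀(1.331e+08) = 81.24 dB SPL.

81.2 dB SPL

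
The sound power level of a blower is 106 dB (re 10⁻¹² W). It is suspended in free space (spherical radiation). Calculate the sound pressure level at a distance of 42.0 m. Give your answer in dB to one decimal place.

The power spreads over a sphere of area 4π·r², so L_p = L_w − 10·log₁₀(4π·r²).
4π·r² = 2.217e+04 m², 10·log₁₀ of that is 43.457 dB.
L_p = 106 − 43.457 = 62.54 dB.

62.5 dB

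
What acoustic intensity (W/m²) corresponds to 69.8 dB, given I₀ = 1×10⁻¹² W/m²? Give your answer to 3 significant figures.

L = 10·log₁₀(I/I₀) ⇒ I = I₀·10^(L/10) = 10⁻¹² × 10^6.98.

9.55e-06 W/m²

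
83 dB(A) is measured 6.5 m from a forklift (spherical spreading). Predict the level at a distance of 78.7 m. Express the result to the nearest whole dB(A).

61 dB(A)

For a point source, L₂ = L₁ − 20·log₁₀(r₂/r₁).
L₂ = 83 − 20·log₁₀(78.7/6.5) = 83 − 21.661 = 61.34 dB(A).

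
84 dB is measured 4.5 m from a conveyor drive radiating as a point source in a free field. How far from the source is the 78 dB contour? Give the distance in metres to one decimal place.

For a point source L₁ − L₂ = 20·log₁₀(r₂/r₁), so r₂ = r₁·10^((L₁−L₂)/20).
r₂ = 4.5·10^((84−78)/20) = 4.5·10^(6.0/20) = 8.98 m.

9.0 m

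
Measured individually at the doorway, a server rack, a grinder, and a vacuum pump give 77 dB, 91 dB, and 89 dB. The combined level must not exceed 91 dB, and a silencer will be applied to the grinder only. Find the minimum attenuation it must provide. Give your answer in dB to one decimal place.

Everything except the grinder sums to 10^(77/10) + 10^(89/10) = 8.444e+08 in linear terms, 89.27 dB.
The limit corresponds to 10^(91/10) = 1.259e+09; subtracting the fixed part leaves 4.145e+08 for the grinder, i.e. 86.18 dB.
So the grinder must be reduced from 91 to 86.18 dB: IL = 4.82 dB.

4.8 dB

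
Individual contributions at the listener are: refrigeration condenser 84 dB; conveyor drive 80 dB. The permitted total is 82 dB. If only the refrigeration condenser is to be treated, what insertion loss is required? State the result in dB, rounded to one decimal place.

The untreated sources together contribute 10^(80/10) = 1.000e+08, i.e. 80.00 dB.
To meet 82 dB overall, the treated refrigeration condenser may contribute at most 10^(82/10) − 1.000e+08 = 5.849e+07, i.e. 77.67 dB.
So the refrigeration condenser must be reduced from 84 to 77.67 dB: IL = 6.33 dB.

6.3 dB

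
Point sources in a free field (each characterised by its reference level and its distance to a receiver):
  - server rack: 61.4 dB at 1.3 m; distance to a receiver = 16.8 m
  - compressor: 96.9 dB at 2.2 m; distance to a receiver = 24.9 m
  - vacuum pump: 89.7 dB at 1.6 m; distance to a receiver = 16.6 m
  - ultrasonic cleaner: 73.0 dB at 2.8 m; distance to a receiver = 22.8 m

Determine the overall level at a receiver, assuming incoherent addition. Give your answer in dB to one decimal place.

Apply inverse-square spreading to bring every level to the receiver, then sum 10^(L/10).
server rack: 61.4 − 20·log₁₀(16.8/1.3) = 61.4 − 22.23 = 39.17 dB.
compressor: 96.9 − 20·log₁₀(24.9/2.2) = 96.9 − 21.08 = 75.82 dB.
vacuum pump: 89.7 − 20·log₁₀(16.6/1.6) = 89.7 − 20.32 = 69.38 dB.
ultrasonic cleaner: 73.0 − 20·log₁₀(22.8/2.8) = 73.0 − 18.22 = 54.78 dB.
Σ 10^(L/10) = 4.721e+07 → L_total = 10·log₁₀(4.721e+07) = 76.74 dB.

76.7 dB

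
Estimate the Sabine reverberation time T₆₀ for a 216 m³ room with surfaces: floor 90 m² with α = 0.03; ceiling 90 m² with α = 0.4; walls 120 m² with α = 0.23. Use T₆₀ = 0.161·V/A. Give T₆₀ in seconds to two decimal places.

Summing Sᵢαᵢ: 90·0.03 + 90·0.4 + 120·0.23 = 66.30 m².
T₆₀ = 0.161·V/A = 0.161·216/66.30 = 0.525 s.

0.52 s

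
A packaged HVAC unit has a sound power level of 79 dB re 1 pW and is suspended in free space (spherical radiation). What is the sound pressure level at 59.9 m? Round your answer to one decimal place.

L_p = L_w − 10·log₁₀(4π·r²) with r = 59.9 m.
4π·r² = 4.509e+04 m², 10·log₁₀ of that is 46.541 dB.
L_p = 79 − 46.541 = 32.46 dB.

32.5 dB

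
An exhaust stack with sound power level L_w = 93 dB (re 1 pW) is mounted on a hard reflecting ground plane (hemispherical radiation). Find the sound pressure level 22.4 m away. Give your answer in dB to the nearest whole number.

Free-field hemispherical radiation: L_p = L_w − 10·log₁₀(2π·r²), r = 22.4 m.
2π·r² = 3153 m², 10·log₁₀ of that is 34.987 dB.
L_p = 93 − 34.987 = 58.01 dB.

58 dB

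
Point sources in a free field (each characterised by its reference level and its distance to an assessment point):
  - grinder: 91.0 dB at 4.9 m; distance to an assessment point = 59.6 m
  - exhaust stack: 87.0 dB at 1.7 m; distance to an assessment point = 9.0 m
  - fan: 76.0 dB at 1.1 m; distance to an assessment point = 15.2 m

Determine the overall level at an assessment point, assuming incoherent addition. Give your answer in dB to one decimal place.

74.2 dB

First find each source's level at the receiver (point-source: −20·log₁₀(r/r_ref)), then combine on an intensity basis.
grinder: 91.0 − 20·log₁₀(59.6/4.9) = 91.0 − 21.70 = 69.30 dB.
exhaust stack: 87.0 − 20·log₁₀(9.0/1.7) = 87.0 − 14.48 = 72.52 dB.
fan: 76.0 − 20·log₁₀(15.2/1.1) = 76.0 − 22.81 = 53.19 dB.
Σ 10^(L/10) = 2.660e+07 → L_total = 10·log₁₀(2.660e+07) = 74.25 dB.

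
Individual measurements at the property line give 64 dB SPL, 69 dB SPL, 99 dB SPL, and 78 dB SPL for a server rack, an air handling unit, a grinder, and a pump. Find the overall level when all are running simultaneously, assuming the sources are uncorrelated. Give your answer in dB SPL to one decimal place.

Incoherent sources combine by intensity addition: L_total = 10·log₁₀(Σ 10^(L_i/10)).
Σ 10^(L/10) = 10^(64/10) + 10^(69/10) + 10^(99/10) + 10^(78/10) = 8.017e+09.
L_total = 10·log₁₀(8.017e+09) = 99.04 dB SPL.

99.0 dB SPL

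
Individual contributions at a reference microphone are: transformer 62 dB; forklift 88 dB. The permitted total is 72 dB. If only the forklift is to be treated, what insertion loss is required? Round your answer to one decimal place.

Fixed contribution from the other source: Σ 10^(L/10) = 10^(62/10) = 1.585e+06 (62.00 dB).
To meet 72 dB overall, the treated forklift may contribute at most 10^(72/10) − 1.585e+06 = 1.426e+07, i.e. 71.54 dB.
Required insertion loss = 88 − 71.54 = 16.46 dB.

16.5 dB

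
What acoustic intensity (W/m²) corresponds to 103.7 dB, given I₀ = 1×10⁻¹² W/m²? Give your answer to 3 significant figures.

I = I₀·10^(L/10) = 10⁻¹² × 10^(103.7/10) = 10^(-1.630).

0.0234 W/m²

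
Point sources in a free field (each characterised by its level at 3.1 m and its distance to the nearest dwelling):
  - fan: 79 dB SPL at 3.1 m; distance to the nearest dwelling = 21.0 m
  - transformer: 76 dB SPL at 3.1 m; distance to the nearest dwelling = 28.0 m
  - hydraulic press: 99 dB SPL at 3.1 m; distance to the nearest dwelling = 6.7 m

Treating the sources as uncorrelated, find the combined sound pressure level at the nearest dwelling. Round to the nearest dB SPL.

Propagate each source to the receiver with L = L_ref − 20·log₁₀(r/r_ref), then add intensities.
fan: 79 − 20·log₁₀(21.0/3.1) = 79 − 16.62 = 62.38 dB SPL.
transformer: 76 − 20·log₁₀(28.0/3.1) = 76 − 19.12 = 56.88 dB SPL.
hydraulic press: 99 − 20·log₁₀(6.7/3.1) = 99 − 6.69 = 92.31 dB SPL.
Σ 10^(L/10) = 1.703e+09 → L_total = 10·log₁₀(1.703e+09) = 92.31 dB SPL.

92 dB SPL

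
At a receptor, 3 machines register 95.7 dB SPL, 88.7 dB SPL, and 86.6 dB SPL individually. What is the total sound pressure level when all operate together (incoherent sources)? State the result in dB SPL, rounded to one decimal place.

Incoherent sources combine by intensity addition: L_total = 10·log₁₀(Σ 10^(L_i/10)).
Σ 10^(L/10) = 10^(95.7/10) + 10^(88.7/10) + 10^(86.6/10) = 4.914e+09.
L_total = 10·log₁₀(4.914e+09) = 96.91 dB SPL.

96.9 dB SPL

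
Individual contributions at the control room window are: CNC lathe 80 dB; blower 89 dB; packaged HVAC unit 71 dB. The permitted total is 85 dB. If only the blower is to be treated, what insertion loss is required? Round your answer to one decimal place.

5.9 dB

The untreated sources together contribute 10^(80/10) + 10^(71/10) = 1.126e+08, i.e. 80.51 dB.
The limit corresponds to 10^(85/10) = 3.162e+08; subtracting the fixed part leaves 2.036e+08 for the blower, i.e. 83.09 dB.
So the blower must be reduced from 89 to 83.09 dB: IL = 5.91 dB.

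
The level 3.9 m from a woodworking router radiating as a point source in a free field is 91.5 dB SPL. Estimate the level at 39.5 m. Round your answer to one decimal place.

For a point source, L₂ = L₁ − 20·log₁₀(r₂/r₁).
L₂ = 91.5 − 20·log₁₀(39.5/3.9) = 91.5 − 20.111 = 71.39 dB SPL.

71.4 dB SPL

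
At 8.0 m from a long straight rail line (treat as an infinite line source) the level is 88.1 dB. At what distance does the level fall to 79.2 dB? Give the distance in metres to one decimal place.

62.1 m

Line-source spreading drops the level by 10·log₁₀(r₂/r₁); inverting, r₂/r₁ = 10^(ΔL/10).
r₂ = 8.0·10^((88.1−79.2)/10) = 8.0·10^(8.9/10) = 62.10 m.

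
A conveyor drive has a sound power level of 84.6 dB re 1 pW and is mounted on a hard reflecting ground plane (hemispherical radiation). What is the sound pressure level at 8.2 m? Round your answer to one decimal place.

58.3 dB

The power spreads over a hemisphere of area 2π·r², so L_p = L_w − 10·log₁₀(2π·r²).
2π·r² = 422.5 m², 10·log₁₀ of that is 26.258 dB.
L_p = 84.6 − 26.258 = 58.34 dB.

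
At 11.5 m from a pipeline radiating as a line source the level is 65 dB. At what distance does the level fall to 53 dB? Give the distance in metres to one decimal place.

182.3 m

For a line source L₁ − L₂ = 10·log₁₀(r₂/r₁), so r₂ = r₁·10^((L₁−L₂)/10).
r₂ = 11.5·10^((65−53)/10) = 11.5·10^(12.0/10) = 182.26 m.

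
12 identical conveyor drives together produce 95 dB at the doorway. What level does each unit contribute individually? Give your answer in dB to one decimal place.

84.2 dB

12 equal contributions raise the level by 10·log₁₀ 12 = 10.792 dB, so each unit alone gives 95 − 10.792.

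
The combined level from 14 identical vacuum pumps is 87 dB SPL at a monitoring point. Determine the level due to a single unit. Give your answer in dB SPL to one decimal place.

Dividing the total intensity by 14 lowers the level by 10·log₁₀ 14 = 11.461 dB: L₁ = 87 − 11.461.

75.5 dB SPL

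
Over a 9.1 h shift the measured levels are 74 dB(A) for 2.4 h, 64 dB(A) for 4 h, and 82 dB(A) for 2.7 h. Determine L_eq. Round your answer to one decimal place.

77.4 dB(A)

Weight each interval's intensity by its duration and average over T = 9.1 h:
Σ tᵢ·10^(Lᵢ/10) = 2.4·10^(74/10) + 4·10^(64/10) + 2.7·10^(82/10) = 4.983e+08.
L_eq = 10·log₁₀(4.983e+08/9.1) = 77.38 dB(A).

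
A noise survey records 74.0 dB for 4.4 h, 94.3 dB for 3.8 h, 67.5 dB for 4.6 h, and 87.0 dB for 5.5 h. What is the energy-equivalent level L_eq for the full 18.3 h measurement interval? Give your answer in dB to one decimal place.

88.6 dB

The energy average is taken in the linear domain: L_eq = 10·log₁₀[(Σ tᵢ·10^(Lᵢ/10))/T], T = 18.3 h.
Σ tᵢ·10^(Lᵢ/10) = 4.4·10^(74.0/10) + 3.8·10^(94.3/10) + 4.6·10^(67.5/10) + 5.5·10^(87.0/10) = 1.312e+10.
L_eq = 10·log₁₀(1.312e+10/18.3) = 88.56 dB.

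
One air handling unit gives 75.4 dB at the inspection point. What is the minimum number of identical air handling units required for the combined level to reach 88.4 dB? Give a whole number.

20

The shortfall is 88.4 − 75.4 = 13.0 dB, and N units add 10·log₁₀ N, so need 10·log₁₀ N ≥ 13.0.
N ≥ 10^(13.0/10) = 19.953, so N = 20.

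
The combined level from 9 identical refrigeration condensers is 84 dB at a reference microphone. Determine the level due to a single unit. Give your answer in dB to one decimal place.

For N identical incoherent sources L_total = L₁ + 10·log₁₀ N, so L₁ = 84 − 10·log₁₀(9) = 84 − 9.542.

74.5 dB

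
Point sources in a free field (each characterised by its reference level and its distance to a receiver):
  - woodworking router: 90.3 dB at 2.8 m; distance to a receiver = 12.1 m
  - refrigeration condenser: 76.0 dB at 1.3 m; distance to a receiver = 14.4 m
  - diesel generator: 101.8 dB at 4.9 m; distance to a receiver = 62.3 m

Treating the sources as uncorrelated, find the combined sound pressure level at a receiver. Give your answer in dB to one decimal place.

81.8 dB

Propagate each source to the receiver with L = L_ref − 20·log₁₀(r/r_ref), then add intensities.
woodworking router: 90.3 − 20·log₁₀(12.1/2.8) = 90.3 − 12.71 = 77.59 dB.
refrigeration condenser: 76.0 − 20·log₁₀(14.4/1.3) = 76.0 − 20.89 = 55.11 dB.
diesel generator: 101.8 − 20·log₁₀(62.3/4.9) = 101.8 − 22.09 = 79.71 dB.
Σ 10^(L/10) = 1.513e+08 → L_total = 10·log₁₀(1.513e+08) = 81.80 dB.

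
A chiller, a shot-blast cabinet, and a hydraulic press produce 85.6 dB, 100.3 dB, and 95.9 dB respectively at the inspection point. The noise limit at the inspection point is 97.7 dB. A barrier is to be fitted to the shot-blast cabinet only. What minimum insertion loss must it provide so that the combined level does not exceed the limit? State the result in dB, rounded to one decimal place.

Fixed contribution from the other sources: Σ 10^(L/10) = 10^(85.6/10) + 10^(95.9/10) = 4.254e+09 (96.29 dB).
To meet 97.7 dB overall, the treated shot-blast cabinet may contribute at most 10^(97.7/10) − 4.254e+09 = 1.635e+09, i.e. 92.13 dB.
Required insertion loss = 100.3 − 92.13 = 8.17 dB.

8.2 dB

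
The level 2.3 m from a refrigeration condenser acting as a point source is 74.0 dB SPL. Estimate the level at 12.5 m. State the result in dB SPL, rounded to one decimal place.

59.3 dB SPL

Point-source attenuation: ΔL = 20·log₁₀(r₂/r₁) = 20·log₁₀(12.5/2.3) = 14.704 dB.
L₂ = 74.0 − 20·log₁₀(12.5/2.3) = 74.0 − 14.704 = 59.30 dB SPL.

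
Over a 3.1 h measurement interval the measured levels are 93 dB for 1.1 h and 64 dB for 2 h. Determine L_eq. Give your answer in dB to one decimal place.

L_eq = 10·log₁₀[(1/T)·Σ tᵢ·10^(Lᵢ/10)] with T = 3.1 h.
Σ tᵢ·10^(Lᵢ/10) = 1.1·10^(93/10) + 2·10^(64/10) = 2.200e+09.
L_eq = 10·log₁₀(2.200e+09/3.1) = 88.51 dB.

88.5 dB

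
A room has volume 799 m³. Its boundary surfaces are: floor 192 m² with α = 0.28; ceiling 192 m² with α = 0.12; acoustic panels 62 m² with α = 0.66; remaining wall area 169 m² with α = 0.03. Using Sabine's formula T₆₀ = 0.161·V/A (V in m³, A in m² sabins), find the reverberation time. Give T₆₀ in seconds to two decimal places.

1.05 s

A = Σ Sᵢαᵢ = 192·0.28 + 192·0.12 + 62·0.66 + 169·0.03 = 122.79 m².
T₆₀ = 0.161·V/A = 0.161·799/122.79 = 1.048 s.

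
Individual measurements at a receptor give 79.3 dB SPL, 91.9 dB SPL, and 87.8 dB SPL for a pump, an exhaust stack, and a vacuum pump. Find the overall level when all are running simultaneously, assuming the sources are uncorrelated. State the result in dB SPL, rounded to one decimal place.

For uncorrelated sources the intensities add, so convert each level to linear form, sum, and take 10·log₁₀ of the total.
Σ 10^(L/10) = 10^(79.3/10) + 10^(91.9/10) + 10^(87.8/10) = 2.236e+09.
L_total = 10·log₁₀(2.236e+09) = 93.50 dB SPL.

93.5 dB SPL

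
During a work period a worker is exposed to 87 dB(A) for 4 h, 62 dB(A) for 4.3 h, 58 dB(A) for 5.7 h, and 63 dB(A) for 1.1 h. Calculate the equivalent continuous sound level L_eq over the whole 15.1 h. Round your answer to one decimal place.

Weight each interval's intensity by its duration and average over T = 15.1 h:
Σ tᵢ·10^(Lᵢ/10) = 4·10^(87/10) + 4.3·10^(62/10) + 5.7·10^(58/10) + 1.1·10^(63/10) = 2.017e+09.
L_eq = 10·log₁₀(2.017e+09/15.1) = 81.26 dB(A).

81.3 dB(A)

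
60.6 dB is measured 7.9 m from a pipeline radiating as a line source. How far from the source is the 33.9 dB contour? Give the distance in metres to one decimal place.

The 26.7 dB drop corresponds to a distance ratio of 10^(26.7/10) for a line source.
r₂ = 7.9·10^((60.6−33.9)/10) = 7.9·10^(26.7/10) = 3695.11 m.

3695.1 m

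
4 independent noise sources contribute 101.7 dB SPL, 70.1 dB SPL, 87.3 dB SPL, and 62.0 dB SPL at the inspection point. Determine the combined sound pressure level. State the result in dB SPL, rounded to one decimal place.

101.9 dB SPL

For uncorrelated sources the intensities add, so convert each level to linear form, sum, and take 10·log₁₀ of the total.
Σ 10^(L/10) = 10^(101.7/10) + 10^(70.1/10) + 10^(87.3/10) + 10^(62.0/10) = 1.534e+10.
L_total = 10·log₁₀(1.534e+10) = 101.86 dB SPL.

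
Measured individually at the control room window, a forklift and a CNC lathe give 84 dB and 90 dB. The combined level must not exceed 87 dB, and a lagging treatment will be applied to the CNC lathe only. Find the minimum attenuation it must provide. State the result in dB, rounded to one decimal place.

The untreated sources together contribute 10^(84/10) = 2.512e+08, i.e. 84.00 dB.
The limit corresponds to 10^(87/10) = 5.012e+08; subtracting the fixed part leaves 2.500e+08 for the CNC lathe, i.e. 83.98 dB.
So the CNC lathe must be reduced from 90 to 83.98 dB: IL = 6.02 dB.

6.0 dB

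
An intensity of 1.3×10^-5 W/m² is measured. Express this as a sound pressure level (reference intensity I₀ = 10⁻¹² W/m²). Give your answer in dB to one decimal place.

I/I₀ = 1.3×10^-5/10⁻¹² = 1.3×10^7, and L = 10·log₁₀(I/I₀).
L = 10·(0.1139 + 7) = 71.14 dB.

71.1 dB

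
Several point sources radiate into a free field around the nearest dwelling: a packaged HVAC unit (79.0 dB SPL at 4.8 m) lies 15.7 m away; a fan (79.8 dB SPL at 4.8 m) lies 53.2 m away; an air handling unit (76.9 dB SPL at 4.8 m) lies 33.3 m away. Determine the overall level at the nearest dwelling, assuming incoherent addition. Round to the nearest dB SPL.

70 dB SPL

First find each source's level at the receiver (point-source: −20·log₁₀(r/r_ref)), then combine on an intensity basis.
packaged HVAC unit: 79.0 − 20·log₁₀(15.7/4.8) = 79.0 − 10.29 = 68.71 dB SPL.
fan: 79.8 − 20·log₁₀(53.2/4.8) = 79.8 − 20.89 = 58.91 dB SPL.
air handling unit: 76.9 − 20·log₁₀(33.3/4.8) = 76.9 − 16.82 = 60.08 dB SPL.
Σ 10^(L/10) = 9.220e+06 → L_total = 10·log₁₀(9.220e+06) = 69.65 dB SPL.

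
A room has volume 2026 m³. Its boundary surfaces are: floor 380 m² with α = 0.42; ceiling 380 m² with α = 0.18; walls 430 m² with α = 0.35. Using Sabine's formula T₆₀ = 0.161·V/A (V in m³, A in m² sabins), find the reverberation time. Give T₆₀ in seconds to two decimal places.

0.86 s

A = Σ Sᵢαᵢ = 380·0.42 + 380·0.18 + 430·0.35 = 378.50 m².
T₆₀ = 0.161 × 2026 / 378.50 = 0.862 s.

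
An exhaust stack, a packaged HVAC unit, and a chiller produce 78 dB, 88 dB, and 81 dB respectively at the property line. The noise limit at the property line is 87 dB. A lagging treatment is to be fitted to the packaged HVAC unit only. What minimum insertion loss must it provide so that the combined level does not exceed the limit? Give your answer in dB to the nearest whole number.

Fixed contribution from the other sources: Σ 10^(L/10) = 10^(78/10) + 10^(81/10) = 1.890e+08 (82.76 dB).
The limit corresponds to 10^(87/10) = 5.012e+08; subtracting the fixed part leaves 3.122e+08 for the packaged HVAC unit, i.e. 84.94 dB.
So the packaged HVAC unit must be reduced from 88 to 84.94 dB: IL = 3.06 dB.

3 dB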